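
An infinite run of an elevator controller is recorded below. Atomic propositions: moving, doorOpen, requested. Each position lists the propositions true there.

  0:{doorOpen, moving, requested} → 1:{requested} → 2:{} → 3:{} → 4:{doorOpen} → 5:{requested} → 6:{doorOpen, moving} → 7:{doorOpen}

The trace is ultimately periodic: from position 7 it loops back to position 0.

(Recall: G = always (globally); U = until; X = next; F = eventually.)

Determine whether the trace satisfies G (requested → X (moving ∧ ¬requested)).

Violated

requested → X (moving ∧ ¬requested) must hold at every position from 0 onward. It fails at position 0, so G (requested → X (moving ∧ ¬requested)) is false.
Positions where requested holds: 0, 1, 5.
Check X (moving ∧ ¬requested) at each: 0→fails, 1→fails, 5→ok.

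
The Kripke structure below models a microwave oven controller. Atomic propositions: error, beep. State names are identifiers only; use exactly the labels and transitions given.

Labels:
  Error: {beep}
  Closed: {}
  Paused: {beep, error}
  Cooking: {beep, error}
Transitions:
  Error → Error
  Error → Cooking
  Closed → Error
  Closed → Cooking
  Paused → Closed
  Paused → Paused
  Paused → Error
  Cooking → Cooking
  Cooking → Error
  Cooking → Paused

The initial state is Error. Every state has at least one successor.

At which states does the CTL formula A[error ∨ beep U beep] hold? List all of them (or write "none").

States satisfying error ∨ beep: {Error, Paused, Cooking}.
States satisfying beep: {Error, Paused, Cooking}.
States satisfying A[error ∨ beep U beep]: {Error, Paused, Cooking}.

{Error, Paused, Cooking}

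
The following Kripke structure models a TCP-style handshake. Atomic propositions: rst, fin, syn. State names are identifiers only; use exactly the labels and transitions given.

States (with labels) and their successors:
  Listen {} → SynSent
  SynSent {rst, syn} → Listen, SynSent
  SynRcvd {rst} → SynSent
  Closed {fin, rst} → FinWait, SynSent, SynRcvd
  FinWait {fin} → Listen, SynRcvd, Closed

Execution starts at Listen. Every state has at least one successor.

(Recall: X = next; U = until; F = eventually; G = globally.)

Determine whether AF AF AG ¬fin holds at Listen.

Holds

States satisfying AF AG ¬fin: {Listen, SynSent, SynRcvd}.
States satisfying AF AF AG ¬fin: {Listen, SynSent, SynRcvd}.
Listen ∈ Sat(AF AF AG ¬fin).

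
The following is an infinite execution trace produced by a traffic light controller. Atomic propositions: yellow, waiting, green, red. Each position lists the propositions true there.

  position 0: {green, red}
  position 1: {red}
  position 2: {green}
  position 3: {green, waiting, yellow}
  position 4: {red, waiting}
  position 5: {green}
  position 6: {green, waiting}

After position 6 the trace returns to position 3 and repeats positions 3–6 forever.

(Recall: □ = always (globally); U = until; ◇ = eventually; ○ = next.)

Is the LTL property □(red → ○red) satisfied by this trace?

Does not hold

red → ○red must hold at every position from 0 onward. It fails at position 1, so □(red → ○red) is false.
Positions where red holds: 0, 1, 4.
Check ○red at each: 0→ok, 1→fails, 4→fails.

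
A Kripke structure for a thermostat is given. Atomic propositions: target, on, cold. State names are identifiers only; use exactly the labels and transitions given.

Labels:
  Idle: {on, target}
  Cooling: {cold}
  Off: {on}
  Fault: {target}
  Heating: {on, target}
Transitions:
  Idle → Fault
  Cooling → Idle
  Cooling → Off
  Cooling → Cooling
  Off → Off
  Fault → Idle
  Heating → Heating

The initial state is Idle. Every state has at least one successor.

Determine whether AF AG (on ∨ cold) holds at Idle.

Does not hold

States satisfying AG (on ∨ cold): {Off, Heating}.
States satisfying AF AG (on ∨ cold): {Off, Heating}.
There is a path from Idle along which AG (on ∨ cold) never holds.
Idle ∉ Sat(AF AG (on ∨ cold)).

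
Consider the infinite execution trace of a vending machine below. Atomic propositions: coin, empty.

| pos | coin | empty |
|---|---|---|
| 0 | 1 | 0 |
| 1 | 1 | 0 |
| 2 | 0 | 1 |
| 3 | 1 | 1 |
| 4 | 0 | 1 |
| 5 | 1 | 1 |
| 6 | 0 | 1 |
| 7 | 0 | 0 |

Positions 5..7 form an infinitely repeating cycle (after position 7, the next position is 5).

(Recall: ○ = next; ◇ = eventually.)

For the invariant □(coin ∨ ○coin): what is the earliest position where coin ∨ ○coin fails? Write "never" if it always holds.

Check coin ∨ ○coin at each position in order: 0 ✓, 1 ✓, 2 ✓, 3 ✓, 4 ✓, 5 ✓.
At position 6 the labels are {empty} and the next position 7 has {}, so coin ∨ ○coin is false there. This is the first violation.

6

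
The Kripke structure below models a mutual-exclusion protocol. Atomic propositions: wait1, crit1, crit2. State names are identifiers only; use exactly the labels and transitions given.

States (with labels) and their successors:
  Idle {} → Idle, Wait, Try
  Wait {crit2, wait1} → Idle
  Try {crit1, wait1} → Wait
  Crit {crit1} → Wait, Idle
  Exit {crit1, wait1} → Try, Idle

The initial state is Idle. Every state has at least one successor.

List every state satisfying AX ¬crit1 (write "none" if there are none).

States satisfying ¬crit1: {Idle, Wait}.
States satisfying AX ¬crit1: {Wait, Try, Crit}.

{Wait, Try, Crit}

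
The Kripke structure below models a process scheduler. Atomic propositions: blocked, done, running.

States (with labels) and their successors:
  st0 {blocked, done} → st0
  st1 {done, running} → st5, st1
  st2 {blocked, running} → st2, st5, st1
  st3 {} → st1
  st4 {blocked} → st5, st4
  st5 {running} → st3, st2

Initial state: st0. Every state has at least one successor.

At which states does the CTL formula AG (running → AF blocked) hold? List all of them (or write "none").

{st0}

States satisfying running → AF blocked: {st0, st2, st3, st4}.
States satisfying AG (running → AF blocked): {st0}.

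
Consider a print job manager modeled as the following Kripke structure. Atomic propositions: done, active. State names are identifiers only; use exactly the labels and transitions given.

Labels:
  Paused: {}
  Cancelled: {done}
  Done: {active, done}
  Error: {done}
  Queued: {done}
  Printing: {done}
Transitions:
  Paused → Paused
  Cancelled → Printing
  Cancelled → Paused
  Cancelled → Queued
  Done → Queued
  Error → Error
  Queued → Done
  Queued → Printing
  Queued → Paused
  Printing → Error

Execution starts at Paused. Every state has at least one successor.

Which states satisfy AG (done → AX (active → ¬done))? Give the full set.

{Paused, Error, Printing}

States satisfying done → AX (active → ¬done): {Paused, Cancelled, Done, Error, Printing}.
States satisfying AG (done → AX (active → ¬done)): {Paused, Error, Printing}.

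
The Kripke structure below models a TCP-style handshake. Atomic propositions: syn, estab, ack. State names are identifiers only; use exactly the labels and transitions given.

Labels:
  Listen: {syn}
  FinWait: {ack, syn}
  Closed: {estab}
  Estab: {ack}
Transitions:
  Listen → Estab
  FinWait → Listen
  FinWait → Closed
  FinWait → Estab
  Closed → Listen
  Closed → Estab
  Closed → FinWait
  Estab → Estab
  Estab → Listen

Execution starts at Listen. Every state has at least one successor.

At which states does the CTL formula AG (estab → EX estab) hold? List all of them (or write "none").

States satisfying estab → EX estab: {Listen, FinWait, Estab}.
States satisfying AG (estab → EX estab): {Listen, Estab}.

{Listen, Estab}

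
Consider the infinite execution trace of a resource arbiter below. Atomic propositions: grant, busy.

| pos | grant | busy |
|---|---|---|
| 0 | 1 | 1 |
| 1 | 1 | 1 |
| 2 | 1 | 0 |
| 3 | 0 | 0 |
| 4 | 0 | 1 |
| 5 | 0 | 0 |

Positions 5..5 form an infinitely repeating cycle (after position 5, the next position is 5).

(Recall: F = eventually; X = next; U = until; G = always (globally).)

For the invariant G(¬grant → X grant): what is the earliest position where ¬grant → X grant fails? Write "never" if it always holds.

3

Check ¬grant → X grant at each position in order: 0 ✓, 1 ✓, 2 ✓.
At position 3 the labels are {} and the next position 4 has {busy}, so ¬grant → X grant is false there. This is the first violation.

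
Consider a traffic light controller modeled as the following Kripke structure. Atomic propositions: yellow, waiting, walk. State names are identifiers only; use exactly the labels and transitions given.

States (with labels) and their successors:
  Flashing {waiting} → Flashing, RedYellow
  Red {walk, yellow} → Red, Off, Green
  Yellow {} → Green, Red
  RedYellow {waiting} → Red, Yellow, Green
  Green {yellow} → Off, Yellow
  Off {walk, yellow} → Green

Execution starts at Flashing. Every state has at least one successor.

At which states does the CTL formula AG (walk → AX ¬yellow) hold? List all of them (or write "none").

States satisfying walk → AX ¬yellow: {Flashing, Yellow, RedYellow, Green}.
States satisfying AG (walk → AX ¬yellow): ∅.

none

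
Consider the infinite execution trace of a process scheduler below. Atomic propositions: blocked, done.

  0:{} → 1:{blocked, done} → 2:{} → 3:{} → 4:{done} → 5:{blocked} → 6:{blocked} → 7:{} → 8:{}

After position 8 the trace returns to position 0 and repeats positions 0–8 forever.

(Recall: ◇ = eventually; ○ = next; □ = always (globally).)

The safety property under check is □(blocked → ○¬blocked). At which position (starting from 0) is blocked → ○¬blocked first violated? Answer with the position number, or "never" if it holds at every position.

Check blocked → ○¬blocked at each position in order: 0 ✓, 1 ✓, 2 ✓, 3 ✓, 4 ✓.
At position 5 the labels are {blocked} and the next position 6 has {blocked}, so blocked → ○¬blocked is false there. This is the first violation.

5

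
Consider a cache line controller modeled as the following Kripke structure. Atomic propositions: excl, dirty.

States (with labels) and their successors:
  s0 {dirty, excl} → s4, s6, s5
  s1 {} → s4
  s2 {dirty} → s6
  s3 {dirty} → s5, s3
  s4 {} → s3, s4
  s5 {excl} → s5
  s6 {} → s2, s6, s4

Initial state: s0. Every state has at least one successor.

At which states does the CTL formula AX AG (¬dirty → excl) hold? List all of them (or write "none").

{s3, s5}

States satisfying AG (¬dirty → excl): {s3, s5}.
States satisfying AX AG (¬dirty → excl): {s3, s5}.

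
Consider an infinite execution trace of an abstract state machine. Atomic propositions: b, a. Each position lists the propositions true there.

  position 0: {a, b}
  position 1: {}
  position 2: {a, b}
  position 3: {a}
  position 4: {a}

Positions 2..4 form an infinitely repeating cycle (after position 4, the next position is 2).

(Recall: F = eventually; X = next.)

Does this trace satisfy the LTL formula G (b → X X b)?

Violated

b → X X b must hold at every position from 0 onward. It fails at position 2, so G (b → X X b) is false.
Positions where b holds: 0, 2.
Check X X b at each: 0→ok, 2→fails.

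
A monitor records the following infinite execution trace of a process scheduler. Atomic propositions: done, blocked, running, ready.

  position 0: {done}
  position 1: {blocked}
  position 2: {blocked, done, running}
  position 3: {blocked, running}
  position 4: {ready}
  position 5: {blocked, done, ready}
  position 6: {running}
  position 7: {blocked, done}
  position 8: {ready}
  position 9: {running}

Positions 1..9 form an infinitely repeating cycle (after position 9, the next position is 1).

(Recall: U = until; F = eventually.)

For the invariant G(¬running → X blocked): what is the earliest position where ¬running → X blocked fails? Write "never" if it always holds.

5

Check ¬running → X blocked at each position in order: 0 ✓, 1 ✓, 2 ✓, 3 ✓, 4 ✓.
At position 5 the labels are {blocked, done, ready} and the next position 6 has {running}, so ¬running → X blocked is false there. This is the first violation.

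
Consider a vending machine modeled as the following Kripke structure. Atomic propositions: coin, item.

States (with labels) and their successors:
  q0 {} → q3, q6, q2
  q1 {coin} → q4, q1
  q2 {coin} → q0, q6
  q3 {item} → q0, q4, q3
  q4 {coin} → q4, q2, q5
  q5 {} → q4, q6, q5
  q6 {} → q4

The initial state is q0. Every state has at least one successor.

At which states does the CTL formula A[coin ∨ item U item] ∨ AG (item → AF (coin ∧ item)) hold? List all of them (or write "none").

States satisfying coin ∨ item: {q1, q2, q3, q4}.
States satisfying item: {q3}.
States satisfying A[coin ∨ item U item]: {q3}.
States satisfying item → AF (coin ∧ item): {q0, q1, q2, q4, q5, q6}.
States satisfying AG (item → AF (coin ∧ item)): ∅.
States satisfying A[coin ∨ item U item] ∨ AG (item → AF (coin ∧ item)): {q3}.

{q3}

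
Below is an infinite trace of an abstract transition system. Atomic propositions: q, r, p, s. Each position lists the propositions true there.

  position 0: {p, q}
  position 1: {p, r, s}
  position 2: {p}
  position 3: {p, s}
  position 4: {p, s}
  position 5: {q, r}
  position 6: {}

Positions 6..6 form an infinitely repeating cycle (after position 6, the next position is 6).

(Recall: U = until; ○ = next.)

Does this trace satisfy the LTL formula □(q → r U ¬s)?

q → r U ¬s holds at every position 0..6, and those are all positions ever visited, so □(q → r U ¬s) holds.
Positions where q holds: 0, 5.
Check r U ¬s at each: 0→ok, 5→ok.

Satisfied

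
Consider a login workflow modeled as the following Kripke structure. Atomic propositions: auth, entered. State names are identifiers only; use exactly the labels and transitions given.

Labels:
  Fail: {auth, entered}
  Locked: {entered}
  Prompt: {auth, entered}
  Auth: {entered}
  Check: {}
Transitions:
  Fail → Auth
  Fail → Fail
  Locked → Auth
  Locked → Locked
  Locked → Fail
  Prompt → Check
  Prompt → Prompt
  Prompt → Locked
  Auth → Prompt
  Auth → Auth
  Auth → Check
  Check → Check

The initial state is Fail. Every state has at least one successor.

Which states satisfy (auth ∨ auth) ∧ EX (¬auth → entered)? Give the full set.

States satisfying auth ∨ auth: {Fail, Prompt}.
States satisfying ¬auth → entered: {Fail, Locked, Prompt, Auth}.
States satisfying EX (¬auth → entered): {Fail, Locked, Prompt, Auth}.
States satisfying (auth ∨ auth) ∧ EX (¬auth → entered): {Fail, Prompt}.

{Fail, Prompt}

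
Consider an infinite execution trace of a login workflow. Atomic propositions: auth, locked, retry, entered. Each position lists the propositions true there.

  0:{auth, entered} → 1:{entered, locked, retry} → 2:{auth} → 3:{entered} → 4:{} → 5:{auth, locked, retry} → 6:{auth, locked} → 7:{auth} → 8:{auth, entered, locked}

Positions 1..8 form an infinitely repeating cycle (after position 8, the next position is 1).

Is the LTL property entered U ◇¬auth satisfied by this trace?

Walking from position 0: ◇¬auth first holds at position 0, and entered holds at every earlier position along the way, so entered U ◇¬auth holds.

Satisfied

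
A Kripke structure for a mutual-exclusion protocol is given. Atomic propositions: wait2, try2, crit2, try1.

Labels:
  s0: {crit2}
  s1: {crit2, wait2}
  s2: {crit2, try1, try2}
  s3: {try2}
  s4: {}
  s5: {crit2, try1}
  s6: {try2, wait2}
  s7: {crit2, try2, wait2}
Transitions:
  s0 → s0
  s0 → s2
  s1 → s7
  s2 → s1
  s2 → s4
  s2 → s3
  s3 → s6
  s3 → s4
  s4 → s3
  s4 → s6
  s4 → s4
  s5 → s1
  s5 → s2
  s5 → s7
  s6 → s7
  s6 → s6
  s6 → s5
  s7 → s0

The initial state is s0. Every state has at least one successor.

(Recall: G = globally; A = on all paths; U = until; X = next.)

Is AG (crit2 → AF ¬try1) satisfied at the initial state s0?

States satisfying crit2 → AF ¬try1: {s0, s1, s2, s3, s4, s5, s6, s7}.
States satisfying AG (crit2 → AF ¬try1): {s0, s1, s2, s3, s4, s5, s6, s7}.
Every state reachable from s0 satisfies crit2 → AF ¬try1.
s0 ∈ Sat(AG (crit2 → AF ¬try1)).

Satisfied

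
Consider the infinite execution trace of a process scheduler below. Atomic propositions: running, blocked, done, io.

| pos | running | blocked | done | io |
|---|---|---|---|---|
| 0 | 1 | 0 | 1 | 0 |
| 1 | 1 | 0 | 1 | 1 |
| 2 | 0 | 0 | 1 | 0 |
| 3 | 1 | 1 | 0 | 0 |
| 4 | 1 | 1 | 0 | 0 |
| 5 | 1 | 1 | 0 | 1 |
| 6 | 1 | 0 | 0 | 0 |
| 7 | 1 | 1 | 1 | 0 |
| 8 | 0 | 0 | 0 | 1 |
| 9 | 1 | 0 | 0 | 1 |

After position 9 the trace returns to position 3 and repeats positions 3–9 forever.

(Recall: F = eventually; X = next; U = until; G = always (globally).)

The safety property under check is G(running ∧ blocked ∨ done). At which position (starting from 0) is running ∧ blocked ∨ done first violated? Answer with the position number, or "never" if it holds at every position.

6

Check running ∧ blocked ∨ done at each position in order: 0 ✓, 1 ✓, 2 ✓, 3 ✓, 4 ✓, 5 ✓.
At position 6 the labels are {running}, so running ∧ blocked ∨ done is false there. This is the first violation.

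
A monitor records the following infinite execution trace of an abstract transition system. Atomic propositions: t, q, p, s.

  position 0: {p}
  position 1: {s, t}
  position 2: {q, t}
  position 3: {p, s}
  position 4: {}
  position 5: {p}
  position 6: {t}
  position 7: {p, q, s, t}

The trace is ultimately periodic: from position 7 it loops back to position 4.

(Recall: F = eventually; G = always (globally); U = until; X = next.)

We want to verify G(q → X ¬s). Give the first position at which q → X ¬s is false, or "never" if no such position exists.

Check q → X ¬s at each position in order: 0 ✓, 1 ✓.
At position 2 the labels are {q, t} and the next position 3 has {p, s}, so q → X ¬s is false there. This is the first violation.

2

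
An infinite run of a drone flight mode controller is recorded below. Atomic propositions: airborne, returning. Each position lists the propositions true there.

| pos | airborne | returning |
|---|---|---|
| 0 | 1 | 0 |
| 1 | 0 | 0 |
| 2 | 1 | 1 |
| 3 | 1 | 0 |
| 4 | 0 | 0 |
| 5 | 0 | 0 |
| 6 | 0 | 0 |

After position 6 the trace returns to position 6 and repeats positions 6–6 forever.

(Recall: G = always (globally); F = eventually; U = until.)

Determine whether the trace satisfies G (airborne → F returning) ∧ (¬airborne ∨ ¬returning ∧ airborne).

Does not hold

airborne → F returning must hold at every position from 0 onward. It fails at position 3, so G (airborne → F returning) is false.
Positions where airborne holds: 0, 2, 3.
Check F returning at each: 0→ok, 2→ok, 3→fails.
At position 0: G (airborne → F returning) is false; ¬airborne ∨ ¬returning ∧ airborne is true; so G (airborne → F returning) ∧ (¬airborne ∨ ¬returning ∧ airborne) is false.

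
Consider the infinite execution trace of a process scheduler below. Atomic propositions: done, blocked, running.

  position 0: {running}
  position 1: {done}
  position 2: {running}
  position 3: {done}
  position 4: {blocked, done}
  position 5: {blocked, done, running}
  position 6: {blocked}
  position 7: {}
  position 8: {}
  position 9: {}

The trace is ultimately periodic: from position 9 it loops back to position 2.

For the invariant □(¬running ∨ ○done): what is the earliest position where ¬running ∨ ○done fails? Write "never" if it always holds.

5

Check ¬running ∨ ○done at each position in order: 0 ✓, 1 ✓, 2 ✓, 3 ✓, 4 ✓.
At position 5 the labels are {blocked, done, running} and the next position 6 has {blocked}, so ¬running ∨ ○done is false there. This is the first violation.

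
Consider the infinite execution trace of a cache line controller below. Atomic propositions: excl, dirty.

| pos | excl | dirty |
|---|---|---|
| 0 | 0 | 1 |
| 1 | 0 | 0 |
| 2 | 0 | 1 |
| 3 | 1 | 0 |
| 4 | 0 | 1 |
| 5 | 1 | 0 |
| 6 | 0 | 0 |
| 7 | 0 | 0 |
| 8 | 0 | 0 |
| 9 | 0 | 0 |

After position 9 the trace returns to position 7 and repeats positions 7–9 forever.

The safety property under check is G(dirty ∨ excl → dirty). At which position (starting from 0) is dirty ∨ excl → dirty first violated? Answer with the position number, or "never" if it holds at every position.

3

Check dirty ∨ excl → dirty at each position in order: 0 ✓, 1 ✓, 2 ✓.
At position 3 the labels are {excl}, so dirty ∨ excl → dirty is false there. This is the first violation.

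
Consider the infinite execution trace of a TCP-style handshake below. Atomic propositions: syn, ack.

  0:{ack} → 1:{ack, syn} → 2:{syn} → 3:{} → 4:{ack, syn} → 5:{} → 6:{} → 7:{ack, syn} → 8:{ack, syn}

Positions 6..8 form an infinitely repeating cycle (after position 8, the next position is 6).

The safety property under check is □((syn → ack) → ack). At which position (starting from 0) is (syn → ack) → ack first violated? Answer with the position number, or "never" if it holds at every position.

Check (syn → ack) → ack at each position in order: 0 ✓, 1 ✓, 2 ✓.
At position 3 the labels are {}, so (syn → ack) → ack is false there. This is the first violation.

3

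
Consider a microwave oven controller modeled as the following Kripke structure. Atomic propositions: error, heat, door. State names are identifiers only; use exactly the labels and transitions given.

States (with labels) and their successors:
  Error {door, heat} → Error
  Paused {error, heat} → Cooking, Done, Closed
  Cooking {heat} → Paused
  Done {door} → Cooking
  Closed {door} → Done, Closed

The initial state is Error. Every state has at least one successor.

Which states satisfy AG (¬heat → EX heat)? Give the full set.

States satisfying ¬heat → EX heat: {Error, Paused, Cooking, Done}.
States satisfying AG (¬heat → EX heat): {Error}.

{Error}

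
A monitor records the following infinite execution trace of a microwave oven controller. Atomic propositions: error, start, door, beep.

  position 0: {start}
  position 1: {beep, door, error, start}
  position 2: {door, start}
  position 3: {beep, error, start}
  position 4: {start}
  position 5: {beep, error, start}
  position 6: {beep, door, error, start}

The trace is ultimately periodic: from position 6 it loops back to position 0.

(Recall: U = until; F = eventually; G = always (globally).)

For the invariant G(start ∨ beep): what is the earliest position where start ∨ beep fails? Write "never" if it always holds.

start ∨ beep holds at every position 0..6, and those are all the positions the trace ever visits, so the invariant G(start ∨ beep) is never violated.

never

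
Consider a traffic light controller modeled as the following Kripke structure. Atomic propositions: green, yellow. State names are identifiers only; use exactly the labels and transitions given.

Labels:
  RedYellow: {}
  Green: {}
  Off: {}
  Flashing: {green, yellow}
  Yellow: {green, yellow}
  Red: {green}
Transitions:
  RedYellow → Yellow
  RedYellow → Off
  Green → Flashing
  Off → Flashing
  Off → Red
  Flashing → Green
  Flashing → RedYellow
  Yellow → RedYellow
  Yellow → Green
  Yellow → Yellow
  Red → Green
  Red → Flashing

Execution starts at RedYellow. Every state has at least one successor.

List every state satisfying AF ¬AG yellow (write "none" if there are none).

{RedYellow, Green, Off, Flashing, Yellow, Red}

States satisfying ¬AG yellow: {RedYellow, Green, Off, Flashing, Yellow, Red}.
States satisfying AF ¬AG yellow: {RedYellow, Green, Off, Flashing, Yellow, Red}.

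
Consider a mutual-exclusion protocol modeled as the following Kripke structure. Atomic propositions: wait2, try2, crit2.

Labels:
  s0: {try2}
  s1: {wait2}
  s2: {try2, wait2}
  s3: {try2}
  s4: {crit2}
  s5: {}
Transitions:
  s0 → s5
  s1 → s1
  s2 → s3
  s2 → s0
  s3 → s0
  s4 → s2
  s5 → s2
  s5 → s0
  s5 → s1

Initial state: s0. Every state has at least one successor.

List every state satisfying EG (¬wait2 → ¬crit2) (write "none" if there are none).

States satisfying ¬wait2 → ¬crit2: {s0, s1, s2, s3, s5}.
States satisfying EG (¬wait2 → ¬crit2): {s0, s1, s2, s3, s5}.

{s0, s1, s2, s3, s5}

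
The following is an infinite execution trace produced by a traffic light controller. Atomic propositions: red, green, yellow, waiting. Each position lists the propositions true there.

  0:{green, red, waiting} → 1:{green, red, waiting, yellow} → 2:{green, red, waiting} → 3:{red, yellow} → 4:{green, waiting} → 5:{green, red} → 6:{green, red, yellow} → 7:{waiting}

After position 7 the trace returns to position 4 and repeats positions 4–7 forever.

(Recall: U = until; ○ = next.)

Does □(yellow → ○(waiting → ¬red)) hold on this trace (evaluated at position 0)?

yellow → ○(waiting → ¬red) must hold at every position from 0 onward. It fails at position 1, so □(yellow → ○(waiting → ¬red)) is false.
Positions where yellow holds: 1, 3, 6.
Check ○(waiting → ¬red) at each: 1→fails, 3→ok, 6→ok.

Does not hold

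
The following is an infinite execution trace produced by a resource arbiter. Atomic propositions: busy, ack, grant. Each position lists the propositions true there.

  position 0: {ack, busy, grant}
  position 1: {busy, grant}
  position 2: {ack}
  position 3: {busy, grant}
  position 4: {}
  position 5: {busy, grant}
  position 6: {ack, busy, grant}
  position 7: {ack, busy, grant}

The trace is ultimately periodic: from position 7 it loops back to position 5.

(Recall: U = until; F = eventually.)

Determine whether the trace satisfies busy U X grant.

Walking from position 0: X grant first holds at position 0, and busy holds at every earlier position along the way, so busy U X grant holds.

Holds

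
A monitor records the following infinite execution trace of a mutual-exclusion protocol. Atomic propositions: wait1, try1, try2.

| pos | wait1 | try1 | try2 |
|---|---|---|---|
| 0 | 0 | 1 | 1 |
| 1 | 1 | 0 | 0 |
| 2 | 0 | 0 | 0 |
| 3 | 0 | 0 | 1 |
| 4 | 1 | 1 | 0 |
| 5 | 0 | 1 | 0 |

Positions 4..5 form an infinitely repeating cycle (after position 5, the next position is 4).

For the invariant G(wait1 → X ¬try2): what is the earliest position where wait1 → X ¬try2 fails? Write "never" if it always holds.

never

wait1 → X ¬try2 holds at every position 0..5, and those are all the positions the trace ever visits, so the invariant G(wait1 → X ¬try2) is never violated.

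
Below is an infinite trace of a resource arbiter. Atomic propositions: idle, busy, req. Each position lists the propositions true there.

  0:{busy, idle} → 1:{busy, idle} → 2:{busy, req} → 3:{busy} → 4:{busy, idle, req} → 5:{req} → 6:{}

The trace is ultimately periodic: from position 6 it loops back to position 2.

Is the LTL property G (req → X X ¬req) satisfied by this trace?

No

req → X X ¬req must hold at every position from 0 onward. It fails at position 2, so G (req → X X ¬req) is false.
Positions where req holds: 2, 4, 5.
Check X X ¬req at each: 2→fails, 4→ok, 5→fails.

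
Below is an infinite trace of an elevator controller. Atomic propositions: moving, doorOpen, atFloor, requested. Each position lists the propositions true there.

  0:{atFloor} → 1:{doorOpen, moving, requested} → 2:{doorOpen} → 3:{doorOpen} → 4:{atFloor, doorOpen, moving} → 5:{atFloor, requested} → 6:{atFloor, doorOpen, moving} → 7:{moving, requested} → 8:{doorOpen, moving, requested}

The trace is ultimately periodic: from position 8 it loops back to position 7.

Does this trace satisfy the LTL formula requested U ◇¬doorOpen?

Satisfied

Walking from position 0: ◇¬doorOpen first holds at position 0, and requested holds at every earlier position along the way, so requested U ◇¬doorOpen holds.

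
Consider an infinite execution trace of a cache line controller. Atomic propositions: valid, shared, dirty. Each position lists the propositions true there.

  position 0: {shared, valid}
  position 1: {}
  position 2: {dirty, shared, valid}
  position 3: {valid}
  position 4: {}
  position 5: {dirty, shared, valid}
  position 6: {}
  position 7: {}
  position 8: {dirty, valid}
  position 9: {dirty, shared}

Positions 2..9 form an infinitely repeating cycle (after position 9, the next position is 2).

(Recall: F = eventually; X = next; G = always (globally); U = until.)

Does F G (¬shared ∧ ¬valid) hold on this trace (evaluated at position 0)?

Violated

G (¬shared ∧ ¬valid) is false at every position 0..9, so it never becomes true and F G (¬shared ∧ ¬valid) fails.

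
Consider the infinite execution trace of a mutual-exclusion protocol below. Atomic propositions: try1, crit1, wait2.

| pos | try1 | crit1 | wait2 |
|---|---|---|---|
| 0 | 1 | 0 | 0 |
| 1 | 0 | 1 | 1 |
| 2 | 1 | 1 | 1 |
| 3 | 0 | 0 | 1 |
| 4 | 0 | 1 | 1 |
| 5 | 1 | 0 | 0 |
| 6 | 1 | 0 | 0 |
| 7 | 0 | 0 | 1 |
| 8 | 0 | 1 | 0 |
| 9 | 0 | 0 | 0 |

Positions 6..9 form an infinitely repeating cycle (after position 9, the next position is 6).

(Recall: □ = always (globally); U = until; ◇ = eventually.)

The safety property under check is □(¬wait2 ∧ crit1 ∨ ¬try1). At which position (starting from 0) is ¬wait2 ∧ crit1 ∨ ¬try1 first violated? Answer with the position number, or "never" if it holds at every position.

At position 0 the labels are {try1}, so ¬wait2 ∧ crit1 ∨ ¬try1 is false there. This is the first violation.

0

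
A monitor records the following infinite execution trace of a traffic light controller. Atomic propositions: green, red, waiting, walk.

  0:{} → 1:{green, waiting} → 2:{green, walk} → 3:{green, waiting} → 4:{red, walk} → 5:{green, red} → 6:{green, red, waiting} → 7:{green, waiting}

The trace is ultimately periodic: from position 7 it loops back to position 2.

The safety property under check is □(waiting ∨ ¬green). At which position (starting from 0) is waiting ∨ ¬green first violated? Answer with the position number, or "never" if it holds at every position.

2

Check waiting ∨ ¬green at each position in order: 0 ✓, 1 ✓.
At position 2 the labels are {green, walk}, so waiting ∨ ¬green is false there. This is the first violation.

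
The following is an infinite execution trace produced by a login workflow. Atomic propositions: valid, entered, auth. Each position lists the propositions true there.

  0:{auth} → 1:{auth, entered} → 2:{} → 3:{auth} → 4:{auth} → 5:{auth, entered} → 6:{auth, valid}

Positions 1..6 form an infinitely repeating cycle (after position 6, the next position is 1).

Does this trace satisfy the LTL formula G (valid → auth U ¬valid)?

Satisfied

valid → auth U ¬valid holds at every position 0..6, and those are all positions ever visited, so G (valid → auth U ¬valid) holds.
Positions where valid holds: 6.
Check auth U ¬valid at each: 6→ok.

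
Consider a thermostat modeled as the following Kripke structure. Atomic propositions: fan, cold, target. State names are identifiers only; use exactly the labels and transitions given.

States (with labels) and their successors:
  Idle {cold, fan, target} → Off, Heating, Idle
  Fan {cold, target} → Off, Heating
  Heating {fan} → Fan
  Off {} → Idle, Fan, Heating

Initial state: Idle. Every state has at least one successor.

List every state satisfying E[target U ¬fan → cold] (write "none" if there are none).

States satisfying target: {Idle, Fan}.
States satisfying ¬fan → cold: {Idle, Fan, Heating}.
States satisfying E[target U ¬fan → cold]: {Idle, Fan, Heating}.

{Idle, Fan, Heating}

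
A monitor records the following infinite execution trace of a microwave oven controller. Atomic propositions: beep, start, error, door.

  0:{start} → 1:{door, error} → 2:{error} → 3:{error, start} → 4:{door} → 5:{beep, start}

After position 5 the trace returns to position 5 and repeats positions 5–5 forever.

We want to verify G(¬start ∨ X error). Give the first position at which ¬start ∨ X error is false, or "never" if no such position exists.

3

Check ¬start ∨ X error at each position in order: 0 ✓, 1 ✓, 2 ✓.
At position 3 the labels are {error, start} and the next position 4 has {door}, so ¬start ∨ X error is false there. This is the first violation.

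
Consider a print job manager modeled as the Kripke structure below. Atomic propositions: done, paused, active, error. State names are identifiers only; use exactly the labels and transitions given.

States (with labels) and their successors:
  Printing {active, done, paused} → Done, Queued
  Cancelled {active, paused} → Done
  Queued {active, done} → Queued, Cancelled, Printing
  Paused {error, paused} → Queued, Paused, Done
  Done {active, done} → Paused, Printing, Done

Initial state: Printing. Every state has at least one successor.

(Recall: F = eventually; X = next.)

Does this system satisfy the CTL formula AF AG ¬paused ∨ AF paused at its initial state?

Holds

States satisfying AG ¬paused: ∅.
States satisfying AF AG ¬paused: ∅.
States satisfying paused: {Printing, Cancelled, Paused}.
States satisfying AF paused: {Printing, Cancelled, Paused}.
States satisfying AF AG ¬paused ∨ AF paused: {Printing, Cancelled, Paused}.
Printing ∈ Sat(AF AG ¬paused ∨ AF paused).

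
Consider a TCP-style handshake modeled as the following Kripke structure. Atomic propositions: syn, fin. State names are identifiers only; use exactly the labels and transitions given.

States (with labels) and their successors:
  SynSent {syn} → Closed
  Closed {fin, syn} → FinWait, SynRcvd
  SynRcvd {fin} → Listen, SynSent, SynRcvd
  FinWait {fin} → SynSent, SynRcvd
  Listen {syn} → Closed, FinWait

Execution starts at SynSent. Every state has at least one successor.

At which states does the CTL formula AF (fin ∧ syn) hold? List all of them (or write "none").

States satisfying fin ∧ syn: {Closed}.
States satisfying AF (fin ∧ syn): {SynSent, Closed}.

{SynSent, Closed}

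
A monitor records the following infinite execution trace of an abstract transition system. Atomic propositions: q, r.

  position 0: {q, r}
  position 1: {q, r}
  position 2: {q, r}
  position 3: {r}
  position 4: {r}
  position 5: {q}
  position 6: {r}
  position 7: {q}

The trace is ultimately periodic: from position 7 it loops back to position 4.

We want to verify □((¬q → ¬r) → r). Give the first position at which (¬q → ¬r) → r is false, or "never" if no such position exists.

5

Check (¬q → ¬r) → r at each position in order: 0 ✓, 1 ✓, 2 ✓, 3 ✓, 4 ✓.
At position 5 the labels are {q}, so (¬q → ¬r) → r is false there. This is the first violation.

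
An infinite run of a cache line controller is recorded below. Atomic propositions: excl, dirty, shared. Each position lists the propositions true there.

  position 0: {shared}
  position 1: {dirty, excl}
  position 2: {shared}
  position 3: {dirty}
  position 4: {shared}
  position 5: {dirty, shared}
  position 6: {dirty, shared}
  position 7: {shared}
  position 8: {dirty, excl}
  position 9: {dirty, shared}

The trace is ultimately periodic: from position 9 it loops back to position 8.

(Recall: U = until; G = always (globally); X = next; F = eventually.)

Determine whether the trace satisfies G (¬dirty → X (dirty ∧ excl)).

¬dirty → X (dirty ∧ excl) must hold at every position from 0 onward. It fails at position 2, so G (¬dirty → X (dirty ∧ excl)) is false.
Positions where ¬dirty holds: 0, 2, 4, 7.
Check X (dirty ∧ excl) at each: 0→ok, 2→fails, 4→fails, 7→ok.

Violated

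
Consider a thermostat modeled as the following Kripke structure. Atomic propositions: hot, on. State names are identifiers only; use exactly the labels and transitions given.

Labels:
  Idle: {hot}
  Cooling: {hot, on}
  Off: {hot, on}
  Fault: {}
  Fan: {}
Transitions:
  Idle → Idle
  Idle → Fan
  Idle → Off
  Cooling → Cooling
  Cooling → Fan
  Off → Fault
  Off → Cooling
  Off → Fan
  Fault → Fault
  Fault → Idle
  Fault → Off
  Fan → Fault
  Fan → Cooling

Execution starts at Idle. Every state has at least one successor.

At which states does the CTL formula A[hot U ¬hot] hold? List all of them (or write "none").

{Fault, Fan}

States satisfying hot: {Idle, Cooling, Off}.
States satisfying ¬hot: {Fault, Fan}.
States satisfying A[hot U ¬hot]: {Fault, Fan}.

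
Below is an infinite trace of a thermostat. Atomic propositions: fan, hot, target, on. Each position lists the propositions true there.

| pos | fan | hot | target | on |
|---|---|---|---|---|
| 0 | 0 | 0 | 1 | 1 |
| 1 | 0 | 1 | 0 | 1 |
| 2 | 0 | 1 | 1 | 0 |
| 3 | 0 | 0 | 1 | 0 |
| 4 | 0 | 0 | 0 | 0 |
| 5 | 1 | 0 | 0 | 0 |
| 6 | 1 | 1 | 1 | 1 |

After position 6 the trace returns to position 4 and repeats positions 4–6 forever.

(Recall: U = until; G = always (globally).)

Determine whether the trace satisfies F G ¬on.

Does not hold

G ¬on is false at every position 0..6, so it never becomes true and F G ¬on fails.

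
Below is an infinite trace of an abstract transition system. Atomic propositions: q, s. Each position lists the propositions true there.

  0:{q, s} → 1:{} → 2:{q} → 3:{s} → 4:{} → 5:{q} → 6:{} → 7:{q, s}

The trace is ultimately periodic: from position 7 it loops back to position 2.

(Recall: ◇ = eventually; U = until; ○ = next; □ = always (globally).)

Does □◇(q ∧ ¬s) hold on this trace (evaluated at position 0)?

◇(q ∧ ¬s) holds at every position 0..7, and those are all positions ever visited, so □◇(q ∧ ¬s) holds.

Satisfied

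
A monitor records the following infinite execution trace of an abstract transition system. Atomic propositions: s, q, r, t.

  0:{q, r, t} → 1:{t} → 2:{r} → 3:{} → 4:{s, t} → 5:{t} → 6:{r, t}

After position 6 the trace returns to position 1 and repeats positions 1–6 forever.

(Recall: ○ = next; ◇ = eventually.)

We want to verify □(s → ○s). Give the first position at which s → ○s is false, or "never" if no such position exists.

Check s → ○s at each position in order: 0 ✓, 1 ✓, 2 ✓, 3 ✓.
At position 4 the labels are {s, t} and the next position 5 has {t}, so s → ○s is false there. This is the first violation.

4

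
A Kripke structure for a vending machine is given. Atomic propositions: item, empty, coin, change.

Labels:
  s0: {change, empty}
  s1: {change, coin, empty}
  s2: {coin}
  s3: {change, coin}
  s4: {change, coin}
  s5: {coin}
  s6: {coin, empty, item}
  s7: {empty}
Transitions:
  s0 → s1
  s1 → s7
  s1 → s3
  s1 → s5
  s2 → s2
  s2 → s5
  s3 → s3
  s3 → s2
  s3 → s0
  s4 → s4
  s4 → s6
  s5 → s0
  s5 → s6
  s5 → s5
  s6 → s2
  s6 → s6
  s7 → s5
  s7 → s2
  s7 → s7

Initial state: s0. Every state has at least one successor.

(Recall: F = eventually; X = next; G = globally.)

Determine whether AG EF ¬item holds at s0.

Satisfied

States satisfying EF ¬item: {s0, s1, s2, s3, s4, s5, s6, s7}.
States satisfying AG EF ¬item: {s0, s1, s2, s3, s4, s5, s6, s7}.
Every state reachable from s0 satisfies EF ¬item.
s0 ∈ Sat(AG EF ¬item).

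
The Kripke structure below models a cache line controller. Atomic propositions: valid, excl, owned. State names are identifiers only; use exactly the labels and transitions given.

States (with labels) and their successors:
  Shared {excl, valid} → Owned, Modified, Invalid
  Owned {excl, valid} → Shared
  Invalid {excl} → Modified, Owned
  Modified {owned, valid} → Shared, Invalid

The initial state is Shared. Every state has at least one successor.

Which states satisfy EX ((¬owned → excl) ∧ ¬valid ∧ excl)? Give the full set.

{Shared, Modified}

States satisfying (¬owned → excl) ∧ ¬valid ∧ excl: {Invalid}.
States satisfying EX ((¬owned → excl) ∧ ¬valid ∧ excl): {Shared, Modified}.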